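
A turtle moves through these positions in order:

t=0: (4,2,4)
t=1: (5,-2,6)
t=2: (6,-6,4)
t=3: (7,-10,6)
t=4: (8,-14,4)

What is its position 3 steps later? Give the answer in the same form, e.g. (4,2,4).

(11,-26,6)

The first coordinate changes by +1 each step, so at step 7 it is 4 + 7·(1) = 11.
The second coordinate changes by -4 each step, so at step 7 it is 2 + 7·(-4) = -26.
The third coordinate repeats the cycle [4, 6] with period 2; step 7 mod 2 = 1, giving 6.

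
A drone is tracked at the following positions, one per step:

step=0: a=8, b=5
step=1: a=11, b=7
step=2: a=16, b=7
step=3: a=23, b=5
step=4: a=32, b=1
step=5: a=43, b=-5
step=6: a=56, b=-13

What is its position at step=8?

a=88, b=-35

First differences are (+3, +2), (+5, +0), (+7, -2), (+9, -4), (+11, -6), (+13, -8); their common second difference is (+2, -2) (constant acceleration).
step 7: a=56, b=-13 + (+15, -10) → a=71, b=-23
step 8: a=71, b=-23 + (+17, -12) → a=88, b=-35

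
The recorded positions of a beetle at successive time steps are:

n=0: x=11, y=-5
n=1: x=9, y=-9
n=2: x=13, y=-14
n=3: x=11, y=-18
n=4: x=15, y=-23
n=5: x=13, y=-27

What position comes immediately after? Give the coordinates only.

The moves between consecutive positions are (-2, -4), (+4, -5), (-2, -4), (+4, -5), (-2, -4); they repeat the 2-cycle [(-2, -4), (+4, -5)].
step 6: apply (+4, -5) → x=17, y=-32

x=17, y=-32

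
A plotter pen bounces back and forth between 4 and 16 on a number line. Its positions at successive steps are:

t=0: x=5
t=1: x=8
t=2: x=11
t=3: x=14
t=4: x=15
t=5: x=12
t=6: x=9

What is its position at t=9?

The value reflects between 4 and 16, moving 3 per step.
  step 7: 9 → 6
  step 8: 6 → 5
  step 9: 5 → 8

x=8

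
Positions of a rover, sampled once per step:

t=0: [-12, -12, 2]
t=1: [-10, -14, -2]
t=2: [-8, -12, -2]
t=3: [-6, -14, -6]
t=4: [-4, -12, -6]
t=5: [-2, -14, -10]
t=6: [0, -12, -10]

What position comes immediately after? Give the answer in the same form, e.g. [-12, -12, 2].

Differencing gives [+2, -2, -4], [+2, +2, +0], [+2, -2, -4], [+2, +2, +0], [+2, -2, -4], [+2, +2, +0]. This is the pattern [+2, -2, -4], [+2, +2, +0] repeated.
step 7: apply [+2, -2, -4] → [2, -14, -14]

[2, -14, -14]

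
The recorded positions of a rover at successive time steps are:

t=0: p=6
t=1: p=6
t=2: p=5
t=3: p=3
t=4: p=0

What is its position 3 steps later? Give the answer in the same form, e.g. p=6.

Successive displacements: +0, -1, -2, -3 — each changes by -1.
step 5: 0 − 4 → p=-4
step 6: -4 − 5 → p=-9
step 7: -9 − 6 → p=-15

p=-15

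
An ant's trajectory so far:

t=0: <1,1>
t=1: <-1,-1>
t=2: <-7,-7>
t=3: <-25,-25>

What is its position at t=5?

Consecutive displacements <-2,-2>, <-6,-6>, <-18,-18> scale by a factor of 3 each step.
step 4: <-25,-25> + <-54,-54> → <-79,-79>
step 5: <-79,-79> + <-162,-162> → <-241,-241>

<-241,-241>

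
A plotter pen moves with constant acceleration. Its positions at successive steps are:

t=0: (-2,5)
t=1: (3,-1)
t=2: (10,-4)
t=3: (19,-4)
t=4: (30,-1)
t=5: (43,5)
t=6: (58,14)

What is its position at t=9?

Taking differences between consecutive positions: (+5,-6), (+7,-3), (+9,+0), (+11,+3), (+13,+6), (+15,+9). These grow by (+2,+3) each step.
step 7: (58,14) + (+17,+12) → (75,26)
step 8: (75,26) + (+19,+15) → (94,41)
step 9: (94,41) + (+21,+18) → (115,59)

(115,59)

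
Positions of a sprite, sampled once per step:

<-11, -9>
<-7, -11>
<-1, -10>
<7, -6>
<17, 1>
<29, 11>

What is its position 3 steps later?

<77, 59>

First differences are <+4, -2>, <+6, +1>, <+8, +4>, <+10, +7>, <+12, +10>; their common second difference is <+2, +3> (constant acceleration).
step 6: <29, 11> + <+14, +13> → <43, 24>
step 7: <43, 24> + <+16, +16> → <59, 40>
step 8: <59, 40> + <+18, +19> → <77, 59>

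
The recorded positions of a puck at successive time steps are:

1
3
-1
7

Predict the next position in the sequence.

-9

Consecutive displacements +2, -4, +8 scale by a factor of -2 each step.
step 4: 7 − 16 → -9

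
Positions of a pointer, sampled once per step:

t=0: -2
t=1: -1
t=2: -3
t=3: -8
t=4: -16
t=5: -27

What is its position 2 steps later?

-58

Successive displacements: +1, -2, -5, -8, -11 — each changes by -3.
step 6: -27 − 14 → -41
step 7: -41 − 17 → -58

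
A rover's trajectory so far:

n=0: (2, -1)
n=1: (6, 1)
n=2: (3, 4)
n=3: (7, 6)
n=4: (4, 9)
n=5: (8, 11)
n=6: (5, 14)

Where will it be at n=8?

(6, 19)

Differencing gives (+4, +2), (-3, +3), (+4, +2), (-3, +3), (+4, +2), (-3, +3). This is the pattern (+4, +2), (-3, +3) repeated.
step 7: apply (+4, +2) → (9, 16)
step 8: apply (-3, +3) → (6, 19)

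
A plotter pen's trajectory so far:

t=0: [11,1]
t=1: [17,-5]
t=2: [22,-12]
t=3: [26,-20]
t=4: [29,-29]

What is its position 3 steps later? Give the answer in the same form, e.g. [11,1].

[32,-62]

Taking differences between consecutive positions: [+6,-6], [+5,-7], [+4,-8], [+3,-9]. These grow by [-1,-1] each step.
step 5: [29,-29] + [+2,-10] → [31,-39]
step 6: [31,-39] + [+1,-11] → [32,-50]
step 7: [32,-50] + [+0,-12] → [32,-62]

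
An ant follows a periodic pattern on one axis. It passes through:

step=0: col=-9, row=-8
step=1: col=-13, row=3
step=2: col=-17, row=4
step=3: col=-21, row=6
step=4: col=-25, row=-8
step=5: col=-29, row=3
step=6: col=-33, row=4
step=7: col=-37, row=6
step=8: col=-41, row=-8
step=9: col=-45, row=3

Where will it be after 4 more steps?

Col: linear, -4 per step → -61 at step 13.
Row: cycles through -8, 3, 4, 6 every 4 steps. Step 13 lands at position 1 of the cycle → 3.

col=-61, row=3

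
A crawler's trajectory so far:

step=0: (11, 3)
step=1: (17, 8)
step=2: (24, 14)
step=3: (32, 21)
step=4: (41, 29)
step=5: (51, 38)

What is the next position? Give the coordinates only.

Successive displacements: (+6, +5), (+7, +6), (+8, +7), (+9, +8), (+10, +9) — each changes by (+1, +1).
step 6: (51, 38) + (+11, +10) → (62, 48)

(62, 48)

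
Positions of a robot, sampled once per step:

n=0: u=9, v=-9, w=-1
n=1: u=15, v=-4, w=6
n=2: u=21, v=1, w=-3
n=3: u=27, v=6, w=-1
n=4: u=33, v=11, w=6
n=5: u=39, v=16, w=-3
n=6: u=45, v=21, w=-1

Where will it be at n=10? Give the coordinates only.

The u coordinate changes by +6 each step, so at step 10 it is 9 + 10·(6) = 69.
The v coordinate changes by +5 each step, so at step 10 it is -9 + 10·(5) = 41.
The w coordinate repeats the cycle [-1, 6, -3] with period 3; step 10 mod 3 = 1, giving 6.

u=69, v=41, w=6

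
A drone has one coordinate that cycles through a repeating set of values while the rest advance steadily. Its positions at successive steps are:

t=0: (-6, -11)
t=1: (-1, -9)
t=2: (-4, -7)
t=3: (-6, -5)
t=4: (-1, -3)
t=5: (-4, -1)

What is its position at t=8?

The first coordinate repeats the cycle [-6, -1, -4] with period 3; step 8 mod 3 = 2, giving -4.
The second coordinate changes by +2 each step, so at step 8 it is -11 + 8·(2) = 5.

(-4, 5)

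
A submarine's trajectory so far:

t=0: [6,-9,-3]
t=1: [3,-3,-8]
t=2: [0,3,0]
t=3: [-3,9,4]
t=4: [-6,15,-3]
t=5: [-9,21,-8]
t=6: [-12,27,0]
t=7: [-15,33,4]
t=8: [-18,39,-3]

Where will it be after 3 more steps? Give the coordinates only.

[-27,57,4]

The first coordinate changes by -3 each step, so at step 11 it is 6 + 11·(-3) = -27.
The second coordinate changes by +6 each step, so at step 11 it is -9 + 11·(6) = 57.
The third coordinate repeats the cycle [-3, -8, 0, 4] with period 4; step 11 mod 4 = 3, giving 4.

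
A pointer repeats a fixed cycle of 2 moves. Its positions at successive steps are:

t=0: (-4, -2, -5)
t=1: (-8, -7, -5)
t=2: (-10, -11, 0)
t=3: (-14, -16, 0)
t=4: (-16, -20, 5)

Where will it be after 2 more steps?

(-22, -29, 10)

Differencing gives (-4, -5, +0), (-2, -4, +5), (-4, -5, +0), (-2, -4, +5). This is the pattern (-4, -5, +0), (-2, -4, +5) repeated.
step 5: apply (-4, -5, +0) → (-20, -25, 5)
step 6: apply (-2, -4, +5) → (-22, -29, 10)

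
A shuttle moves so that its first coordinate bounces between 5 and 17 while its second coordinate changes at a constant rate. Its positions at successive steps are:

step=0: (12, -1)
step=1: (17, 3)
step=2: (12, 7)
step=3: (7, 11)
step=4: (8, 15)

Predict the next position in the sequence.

The first coordinate travels 5 per step and bounces off the walls at 5 and 17.
  step 5: 8 → 13
The second coordinate changes by +4 each step: at step 5 it is 19.

(13, 19)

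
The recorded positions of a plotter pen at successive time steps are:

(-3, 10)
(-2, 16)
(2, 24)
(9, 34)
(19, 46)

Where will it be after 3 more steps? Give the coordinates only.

(67, 94)

First differences are (+1, +6), (+4, +8), (+7, +10), (+10, +12); their common second difference is (+3, +2) (constant acceleration).
step 5: (19, 46) + (+13, +14) → (32, 60)
step 6: (32, 60) + (+16, +16) → (48, 76)
step 7: (48, 76) + (+19, +18) → (67, 94)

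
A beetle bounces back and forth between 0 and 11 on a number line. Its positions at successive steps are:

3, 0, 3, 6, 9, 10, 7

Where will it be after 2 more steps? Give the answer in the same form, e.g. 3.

1

The value travels 3 per step and bounces off the walls at 0 and 11.
  step 7: 7 → 4
  step 8: 4 → 1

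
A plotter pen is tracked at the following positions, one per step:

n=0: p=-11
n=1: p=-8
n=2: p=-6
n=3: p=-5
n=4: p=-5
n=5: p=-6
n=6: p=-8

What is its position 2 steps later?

Successive displacements: +3, +2, +1, +0, -1, -2 — each changes by -1.
step 7: -8 − 3 → p=-11
step 8: -11 − 4 → p=-15

p=-15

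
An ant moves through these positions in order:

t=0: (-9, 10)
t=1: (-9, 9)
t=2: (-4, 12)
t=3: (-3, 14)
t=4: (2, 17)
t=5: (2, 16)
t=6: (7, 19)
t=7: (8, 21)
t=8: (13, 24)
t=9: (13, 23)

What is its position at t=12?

Step-to-step displacements: (+0, -1), (+5, +3), (+1, +2), (+5, +3), (+0, -1), (+5, +3), (+1, +2), (+5, +3), (+0, -1) — a repeating cycle of length 4.
step 10: apply (+5, +3) → (18, 26)
step 11: apply (+1, +2) → (19, 28)
step 12: apply (+5, +3) → (24, 31)

(24, 31)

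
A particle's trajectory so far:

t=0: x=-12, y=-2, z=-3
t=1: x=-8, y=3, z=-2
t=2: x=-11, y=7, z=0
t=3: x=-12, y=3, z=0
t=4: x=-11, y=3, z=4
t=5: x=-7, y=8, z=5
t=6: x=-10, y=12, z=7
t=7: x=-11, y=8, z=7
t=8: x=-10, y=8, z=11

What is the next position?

Step-to-step displacements: (+4,+5,+1), (-3,+4,+2), (-1,-4,+0), (+1,+0,+4), (+4,+5,+1), (-3,+4,+2), (-1,-4,+0), (+1,+0,+4) — a repeating cycle of length 4.
step 9: apply (+4,+5,+1) → x=-6, y=13, z=12

x=-6, y=13, z=12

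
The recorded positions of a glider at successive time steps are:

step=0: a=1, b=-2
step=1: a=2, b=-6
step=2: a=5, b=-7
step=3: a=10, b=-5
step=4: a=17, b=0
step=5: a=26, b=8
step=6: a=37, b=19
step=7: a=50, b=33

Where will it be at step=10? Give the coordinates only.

Successive displacements: (+1,-4), (+3,-1), (+5,+2), (+7,+5), (+9,+8), (+11,+11), (+13,+14) — each changes by (+2,+3).
step 8: a=50, b=33 + (+15,+17) → a=65, b=50
step 9: a=65, b=50 + (+17,+20) → a=82, b=70
step 10: a=82, b=70 + (+19,+23) → a=101, b=93

a=101, b=93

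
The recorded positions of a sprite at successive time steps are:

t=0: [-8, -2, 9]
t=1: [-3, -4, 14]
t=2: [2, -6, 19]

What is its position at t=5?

[17, -12, 34]

The position changes by [+5, -2, +5] every step.
step 3: [2, -6, 19] + [+5, -2, +5] → [7, -8, 24]
step 4: [7, -8, 24] + [+5, -2, +5] → [12, -10, 29]
step 5: [12, -10, 29] + [+5, -2, +5] → [17, -12, 34]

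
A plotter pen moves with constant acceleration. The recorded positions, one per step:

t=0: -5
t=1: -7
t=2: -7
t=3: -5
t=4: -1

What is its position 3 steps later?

Taking differences between consecutive positions: -2, +0, +2, +4. These grow by +2 each step.
step 5: -1 + 6 → 5
step 6: 5 + 8 → 13
step 7: 13 + 10 → 23

23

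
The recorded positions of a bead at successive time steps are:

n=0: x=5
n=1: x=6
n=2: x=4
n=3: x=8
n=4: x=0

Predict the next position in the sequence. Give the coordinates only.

x=16

Consecutive displacements +1, -2, +4, -8 scale by a factor of -2 each step.
step 5: 0 + 16 → x=16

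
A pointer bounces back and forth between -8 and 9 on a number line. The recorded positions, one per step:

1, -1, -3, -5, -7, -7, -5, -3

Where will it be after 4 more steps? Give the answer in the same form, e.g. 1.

The value travels 2 per step and bounces off the walls at -8 and 9.
  step 8: -3 → -1
  step 9: -1 → 1
  step 10: 1 → 3
  step 11: 3 → 5

5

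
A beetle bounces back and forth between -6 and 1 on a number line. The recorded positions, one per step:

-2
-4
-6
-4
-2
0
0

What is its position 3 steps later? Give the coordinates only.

-6

The value reflects between -6 and 1, moving 2 per step.
  step 7: 0 → -2
  step 8: -2 → -4
  step 9: -4 → -6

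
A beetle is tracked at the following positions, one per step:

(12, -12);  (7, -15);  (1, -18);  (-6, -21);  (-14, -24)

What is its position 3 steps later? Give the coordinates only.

Taking differences between consecutive positions: (-5, -3), (-6, -3), (-7, -3), (-8, -3). These grow by (-1, +0) each step.
step 5: (-14, -24) + (-9, -3) → (-23, -27)
step 6: (-23, -27) + (-10, -3) → (-33, -30)
step 7: (-33, -30) + (-11, -3) → (-44, -33)

(-44, -33)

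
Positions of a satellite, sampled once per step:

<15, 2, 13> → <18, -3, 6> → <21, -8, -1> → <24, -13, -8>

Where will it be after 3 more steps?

<33, -28, -29>

Constant displacement of <+3, -5, -7> per step.
step 4: <24, -13, -8> + <+3, -5, -7> → <27, -18, -15>
step 5: <27, -18, -15> + <+3, -5, -7> → <30, -23, -22>
step 6: <30, -23, -22> + <+3, -5, -7> → <33, -28, -29>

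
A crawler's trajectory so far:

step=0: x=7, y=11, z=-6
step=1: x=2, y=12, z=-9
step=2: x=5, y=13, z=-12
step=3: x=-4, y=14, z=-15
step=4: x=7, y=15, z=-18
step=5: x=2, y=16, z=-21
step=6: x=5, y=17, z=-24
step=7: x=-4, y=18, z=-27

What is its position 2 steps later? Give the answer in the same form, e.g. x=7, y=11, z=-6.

x=2, y=20, z=-33

X: cycles through 7, 2, 5, -4 every 4 steps. Step 9 lands at position 1 of the cycle → 2.
Y: linear, +1 per step → 20 at step 9.
Z: linear, -3 per step → -33 at step 9.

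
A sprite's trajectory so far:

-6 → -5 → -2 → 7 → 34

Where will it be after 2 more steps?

The jumps are +1, +3, +9, +27 — a geometric progression with ratio 3.
step 5: 34 + 81 → 115
step 6: 115 + 243 → 358

358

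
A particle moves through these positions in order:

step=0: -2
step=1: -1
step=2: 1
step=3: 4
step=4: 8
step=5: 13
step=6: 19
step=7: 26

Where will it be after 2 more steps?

Successive displacements: +1, +2, +3, +4, +5, +6, +7 — each changes by +1.
step 8: 26 + 8 → 34
step 9: 34 + 9 → 43

43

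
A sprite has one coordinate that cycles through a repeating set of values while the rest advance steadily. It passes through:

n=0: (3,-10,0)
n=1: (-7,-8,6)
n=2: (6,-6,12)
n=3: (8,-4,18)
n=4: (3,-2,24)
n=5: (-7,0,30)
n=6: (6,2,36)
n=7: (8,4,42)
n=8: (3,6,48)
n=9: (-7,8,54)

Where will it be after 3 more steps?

(3,14,72)

First: cycles through 3, -7, 6, 8 every 4 steps. Step 12 lands at position 0 of the cycle → 3.
Second: linear, +2 per step → 14 at step 12.
Third: linear, +6 per step → 72 at step 12.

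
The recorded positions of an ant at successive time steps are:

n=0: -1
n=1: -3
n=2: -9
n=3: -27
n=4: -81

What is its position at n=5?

-243

The jumps are -2, -6, -18, -54 — a geometric progression with ratio 3.
step 5: -81 − 162 → -243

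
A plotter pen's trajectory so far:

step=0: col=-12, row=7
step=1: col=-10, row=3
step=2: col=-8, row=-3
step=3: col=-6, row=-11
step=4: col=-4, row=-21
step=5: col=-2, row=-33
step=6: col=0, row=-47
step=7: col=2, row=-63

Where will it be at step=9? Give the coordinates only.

Taking differences between consecutive positions: (+2, -4), (+2, -6), (+2, -8), (+2, -10), (+2, -12), (+2, -14), (+2, -16). These grow by (+0, -2) each step.
step 8: col=2, row=-63 + (+2, -18) → col=4, row=-81
step 9: col=4, row=-81 + (+2, -20) → col=6, row=-101

col=6, row=-101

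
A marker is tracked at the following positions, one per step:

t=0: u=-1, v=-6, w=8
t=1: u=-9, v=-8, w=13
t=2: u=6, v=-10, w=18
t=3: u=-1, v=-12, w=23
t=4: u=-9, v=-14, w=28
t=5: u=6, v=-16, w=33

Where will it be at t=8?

U: cycles through -1, -9, 6 every 3 steps. Step 8 lands at position 2 of the cycle → 6.
V: linear, -2 per step → -22 at step 8.
W: linear, +5 per step → 48 at step 8.

u=6, v=-22, w=48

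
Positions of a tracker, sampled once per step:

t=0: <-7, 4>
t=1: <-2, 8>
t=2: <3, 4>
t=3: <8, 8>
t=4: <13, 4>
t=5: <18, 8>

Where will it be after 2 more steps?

The first coordinate changes by +5 each step, so at step 7 it is -7 + 7·(5) = 28.
The second coordinate repeats the cycle [4, 8] with period 2; step 7 mod 2 = 1, giving 8.

<28, 8>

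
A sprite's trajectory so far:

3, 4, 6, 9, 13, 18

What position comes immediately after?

Taking differences between consecutive positions: +1, +2, +3, +4, +5. These grow by +1 each step.
step 6: 18 + 6 → 24

24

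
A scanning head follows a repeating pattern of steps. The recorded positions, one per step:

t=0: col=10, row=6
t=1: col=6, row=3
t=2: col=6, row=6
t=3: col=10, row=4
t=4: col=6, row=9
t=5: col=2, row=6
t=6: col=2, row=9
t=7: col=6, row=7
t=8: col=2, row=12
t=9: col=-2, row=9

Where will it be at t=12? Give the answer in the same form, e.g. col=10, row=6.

col=-2, row=15

The moves between consecutive positions are (-4, -3), (+0, +3), (+4, -2), (-4, +5), (-4, -3), (+0, +3), (+4, -2), (-4, +5), (-4, -3); they repeat the 4-cycle [(-4, -3), (+0, +3), (+4, -2), (-4, +5)].
step 10: apply (+0, +3) → col=-2, row=12
step 11: apply (+4, -2) → col=2, row=10
step 12: apply (-4, +5) → col=-2, row=15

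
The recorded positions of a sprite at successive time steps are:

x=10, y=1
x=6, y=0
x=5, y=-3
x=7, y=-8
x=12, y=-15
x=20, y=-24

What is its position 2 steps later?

Successive displacements: (-4, -1), (-1, -3), (+2, -5), (+5, -7), (+8, -9) — each changes by (+3, -2).
step 6: x=20, y=-24 + (+11, -11) → x=31, y=-35
step 7: x=31, y=-35 + (+14, -13) → x=45, y=-48

x=45, y=-48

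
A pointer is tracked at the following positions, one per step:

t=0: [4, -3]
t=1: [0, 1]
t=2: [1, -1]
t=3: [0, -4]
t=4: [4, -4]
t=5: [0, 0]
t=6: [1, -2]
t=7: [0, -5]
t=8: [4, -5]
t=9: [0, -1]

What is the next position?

[1, -3]

The moves between consecutive positions are [-4, +4], [+1, -2], [-1, -3], [+4, +0], [-4, +4], [+1, -2], [-1, -3], [+4, +0], [-4, +4]; they repeat the 4-cycle [[-4, +4], [+1, -2], [-1, -3], [+4, +0]].
step 10: apply [+1, -2] → [1, -3]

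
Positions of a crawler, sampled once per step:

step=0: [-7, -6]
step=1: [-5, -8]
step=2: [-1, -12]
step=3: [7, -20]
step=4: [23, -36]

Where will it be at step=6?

[119, -132]

Consecutive displacements [+2, -2], [+4, -4], [+8, -8], [+16, -16] scale by a factor of 2 each step.
step 5: [23, -36] + [+32, -32] → [55, -68]
step 6: [55, -68] + [+64, -64] → [119, -132]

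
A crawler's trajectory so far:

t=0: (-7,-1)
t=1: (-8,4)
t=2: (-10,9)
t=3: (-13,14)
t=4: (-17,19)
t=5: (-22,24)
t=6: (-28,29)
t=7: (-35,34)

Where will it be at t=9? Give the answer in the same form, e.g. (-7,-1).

(-52,44)

Successive displacements: (-1,+5), (-2,+5), (-3,+5), (-4,+5), (-5,+5), (-6,+5), (-7,+5) — each changes by (-1,+0).
step 8: (-35,34) + (-8,+5) → (-43,39)
step 9: (-43,39) + (-9,+5) → (-52,44)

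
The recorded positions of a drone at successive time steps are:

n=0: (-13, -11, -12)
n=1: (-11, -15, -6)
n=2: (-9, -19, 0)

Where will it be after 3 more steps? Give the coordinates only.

(-3, -31, 18)

Each step adds (+2, -4, +6) to the position.
step 3: (-9, -19, 0) + (+2, -4, +6) → (-7, -23, 6)
step 4: (-7, -23, 6) + (+2, -4, +6) → (-5, -27, 12)
step 5: (-5, -27, 12) + (+2, -4, +6) → (-3, -31, 18)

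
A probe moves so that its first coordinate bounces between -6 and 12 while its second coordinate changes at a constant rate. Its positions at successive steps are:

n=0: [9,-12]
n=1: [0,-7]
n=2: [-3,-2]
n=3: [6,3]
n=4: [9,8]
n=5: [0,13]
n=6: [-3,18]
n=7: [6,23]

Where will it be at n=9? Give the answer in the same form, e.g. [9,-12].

The first coordinate travels 9 per step and bounces off the walls at -6 and 12.
  step 8: 6 → 9
  step 9: 9 → 0
The second coordinate changes by +5 each step: at step 9 it is 33.

[0,33]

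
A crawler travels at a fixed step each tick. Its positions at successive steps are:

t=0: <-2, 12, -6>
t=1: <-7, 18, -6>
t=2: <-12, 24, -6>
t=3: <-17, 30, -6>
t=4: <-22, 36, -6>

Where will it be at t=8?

The position changes by <-5, +6, +0> every step.
step 5: <-22, 36, -6> + <-5, +6, +0> → <-27, 42, -6>
step 6: <-27, 42, -6> + <-5, +6, +0> → <-32, 48, -6>
step 7: <-32, 48, -6> + <-5, +6, +0> → <-37, 54, -6>
step 8: <-37, 54, -6> + <-5, +6, +0> → <-42, 60, -6>

<-42, 60, -6>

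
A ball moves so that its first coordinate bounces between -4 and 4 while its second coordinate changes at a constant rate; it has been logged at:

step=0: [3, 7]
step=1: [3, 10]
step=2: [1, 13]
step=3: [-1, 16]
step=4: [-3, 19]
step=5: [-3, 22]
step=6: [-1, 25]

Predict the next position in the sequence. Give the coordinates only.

The first coordinate travels 2 per step and bounces off the walls at -4 and 4.
  step 7: -1 → 1
The second coordinate changes by +3 each step: at step 7 it is 28.

[1, 28]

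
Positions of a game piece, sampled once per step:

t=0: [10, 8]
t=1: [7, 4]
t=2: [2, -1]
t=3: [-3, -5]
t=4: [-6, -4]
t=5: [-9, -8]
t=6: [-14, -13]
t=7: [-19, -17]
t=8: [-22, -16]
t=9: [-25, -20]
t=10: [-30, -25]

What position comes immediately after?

[-35, -29]

The moves between consecutive positions are [-3, -4], [-5, -5], [-5, -4], [-3, +1], [-3, -4], [-5, -5], [-5, -4], [-3, +1], [-3, -4], [-5, -5]; they repeat the 4-cycle [[-3, -4], [-5, -5], [-5, -4], [-3, +1]].
step 11: apply [-5, -4] → [-35, -29]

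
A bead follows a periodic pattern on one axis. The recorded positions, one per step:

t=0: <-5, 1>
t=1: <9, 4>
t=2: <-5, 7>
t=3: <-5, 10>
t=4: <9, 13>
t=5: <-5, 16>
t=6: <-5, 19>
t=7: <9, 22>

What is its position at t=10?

<9, 31>

First: cycles through -5, 9, -5 every 3 steps. Step 10 lands at position 1 of the cycle → 9.
Second: linear, +3 per step → 31 at step 10.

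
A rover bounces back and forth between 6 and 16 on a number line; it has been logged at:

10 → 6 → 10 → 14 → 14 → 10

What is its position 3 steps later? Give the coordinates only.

The value travels 4 per step and bounces off the walls at 6 and 16.
  step 6: 10 → 6
  step 7: 6 → 10
  step 8: 10 → 14

14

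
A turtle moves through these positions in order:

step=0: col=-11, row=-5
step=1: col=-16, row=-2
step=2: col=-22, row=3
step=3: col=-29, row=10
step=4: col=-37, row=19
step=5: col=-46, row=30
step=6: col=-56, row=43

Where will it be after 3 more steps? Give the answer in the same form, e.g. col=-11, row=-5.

Taking differences between consecutive positions: (-5,+3), (-6,+5), (-7,+7), (-8,+9), (-9,+11), (-10,+13). These grow by (-1,+2) each step.
step 7: col=-56, row=43 + (-11,+15) → col=-67, row=58
step 8: col=-67, row=58 + (-12,+17) → col=-79, row=75
step 9: col=-79, row=75 + (-13,+19) → col=-92, row=94

col=-92, row=94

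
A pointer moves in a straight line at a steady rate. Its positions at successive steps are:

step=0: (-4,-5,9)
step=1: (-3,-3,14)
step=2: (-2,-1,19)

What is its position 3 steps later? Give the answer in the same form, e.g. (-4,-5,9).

Each step adds (+1,+2,+5) to the position.
step 3: (-2,-1,19) + (+1,+2,+5) → (-1,1,24)
step 4: (-1,1,24) + (+1,+2,+5) → (0,3,29)
step 5: (0,3,29) + (+1,+2,+5) → (1,5,34)

(1,5,34)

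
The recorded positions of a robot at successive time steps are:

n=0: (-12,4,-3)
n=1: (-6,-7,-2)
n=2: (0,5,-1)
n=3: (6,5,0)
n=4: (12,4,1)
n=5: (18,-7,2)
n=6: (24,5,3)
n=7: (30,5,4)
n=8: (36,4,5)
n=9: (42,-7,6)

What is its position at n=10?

(48,5,7)

First: linear, +6 per step → 48 at step 10.
Second: cycles through 4, -7, 5, 5 every 4 steps. Step 10 lands at position 2 of the cycle → 5.
Third: linear, +1 per step → 7 at step 10.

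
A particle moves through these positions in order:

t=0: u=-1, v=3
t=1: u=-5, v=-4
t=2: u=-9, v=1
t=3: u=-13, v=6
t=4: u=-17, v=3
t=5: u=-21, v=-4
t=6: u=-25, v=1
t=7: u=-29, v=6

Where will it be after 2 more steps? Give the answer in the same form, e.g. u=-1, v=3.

U: linear, -4 per step → -37 at step 9.
V: cycles through 3, -4, 1, 6 every 4 steps. Step 9 lands at position 1 of the cycle → -4.

u=-37, v=-4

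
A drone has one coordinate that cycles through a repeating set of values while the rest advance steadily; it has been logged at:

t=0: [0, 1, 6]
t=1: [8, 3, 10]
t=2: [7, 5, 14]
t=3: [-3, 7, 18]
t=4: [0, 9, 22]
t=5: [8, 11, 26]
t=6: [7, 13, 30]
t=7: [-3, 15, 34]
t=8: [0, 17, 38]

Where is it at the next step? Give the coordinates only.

First: cycles through 0, 8, 7, -3 every 4 steps. Step 9 lands at position 1 of the cycle → 8.
Second: linear, +2 per step → 19 at step 9.
Third: linear, +4 per step → 42 at step 9.

[8, 19, 42]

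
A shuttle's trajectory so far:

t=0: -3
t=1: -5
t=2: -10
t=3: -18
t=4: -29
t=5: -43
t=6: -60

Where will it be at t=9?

-129

First differences are -2, -5, -8, -11, -14, -17; their common second difference is -3 (constant acceleration).
step 7: -60 − 20 → -80
step 8: -80 − 23 → -103
step 9: -103 − 26 → -129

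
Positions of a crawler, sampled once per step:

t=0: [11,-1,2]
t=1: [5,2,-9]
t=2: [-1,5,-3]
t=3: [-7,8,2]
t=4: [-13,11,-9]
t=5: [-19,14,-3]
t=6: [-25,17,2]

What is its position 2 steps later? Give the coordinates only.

[-37,23,-3]

The first coordinate changes by -6 each step, so at step 8 it is 11 + 8·(-6) = -37.
The second coordinate changes by +3 each step, so at step 8 it is -1 + 8·(3) = 23.
The third coordinate repeats the cycle [2, -9, -3] with period 3; step 8 mod 3 = 2, giving -3.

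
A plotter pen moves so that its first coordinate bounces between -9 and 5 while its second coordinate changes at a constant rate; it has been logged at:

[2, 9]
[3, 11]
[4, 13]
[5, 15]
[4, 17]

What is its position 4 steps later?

[0, 25]

The first coordinate reflects between -9 and 5, moving 1 per step.
  step 5: 4 → 3
  step 6: 3 → 2
  step 7: 2 → 1
  step 8: 1 → 0
The second coordinate changes by +2 each step: at step 8 it is 25.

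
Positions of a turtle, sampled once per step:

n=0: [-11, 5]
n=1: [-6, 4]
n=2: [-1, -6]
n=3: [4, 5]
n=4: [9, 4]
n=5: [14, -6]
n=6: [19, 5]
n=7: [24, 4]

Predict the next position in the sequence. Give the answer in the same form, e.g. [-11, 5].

The first coordinate changes by +5 each step, so at step 8 it is -11 + 8·(5) = 29.
The second coordinate repeats the cycle [5, 4, -6] with period 3; step 8 mod 3 = 2, giving -6.

[29, -6]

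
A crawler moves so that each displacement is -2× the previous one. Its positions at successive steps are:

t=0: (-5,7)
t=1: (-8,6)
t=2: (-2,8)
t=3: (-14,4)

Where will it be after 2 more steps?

Step-to-step displacements: (-3,-1), (+6,+2), (-12,-4); each is -2× the previous.
step 4: (-14,4) + (+24,+8) → (10,12)
step 5: (10,12) + (-48,-16) → (-38,-4)

(-38,-4)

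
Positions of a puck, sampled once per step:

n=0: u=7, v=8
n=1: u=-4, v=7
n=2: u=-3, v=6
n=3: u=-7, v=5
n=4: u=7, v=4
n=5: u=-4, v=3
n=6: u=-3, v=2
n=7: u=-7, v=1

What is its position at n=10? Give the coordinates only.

U: cycles through 7, -4, -3, -7 every 4 steps. Step 10 lands at position 2 of the cycle → -3.
V: linear, -1 per step → -2 at step 10.

u=-3, v=-2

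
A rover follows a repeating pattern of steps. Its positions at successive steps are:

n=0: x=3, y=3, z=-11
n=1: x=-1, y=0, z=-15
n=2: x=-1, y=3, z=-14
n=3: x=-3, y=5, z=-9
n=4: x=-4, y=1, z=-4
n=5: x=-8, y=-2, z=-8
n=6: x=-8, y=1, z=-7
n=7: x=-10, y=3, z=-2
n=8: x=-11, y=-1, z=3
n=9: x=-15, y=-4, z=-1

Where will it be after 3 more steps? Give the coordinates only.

Differencing gives (-4, -3, -4), (+0, +3, +1), (-2, +2, +5), (-1, -4, +5), (-4, -3, -4), (+0, +3, +1), (-2, +2, +5), (-1, -4, +5), (-4, -3, -4). This is the pattern (-4, -3, -4), (+0, +3, +1), (-2, +2, +5), (-1, -4, +5) repeated.
step 10: apply (+0, +3, +1) → x=-15, y=-1, z=0
step 11: apply (-2, +2, +5) → x=-17, y=1, z=5
step 12: apply (-1, -4, +5) → x=-18, y=-3, z=10

x=-18, y=-3, z=10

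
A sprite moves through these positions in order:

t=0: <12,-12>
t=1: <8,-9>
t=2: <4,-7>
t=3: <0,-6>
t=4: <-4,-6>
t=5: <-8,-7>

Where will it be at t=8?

<-20,-16>

Successive displacements: <-4,+3>, <-4,+2>, <-4,+1>, <-4,+0>, <-4,-1> — each changes by <+0,-1>.
step 6: <-8,-7> + <-4,-2> → <-12,-9>
step 7: <-12,-9> + <-4,-3> → <-16,-12>
step 8: <-16,-12> + <-4,-4> → <-20,-16>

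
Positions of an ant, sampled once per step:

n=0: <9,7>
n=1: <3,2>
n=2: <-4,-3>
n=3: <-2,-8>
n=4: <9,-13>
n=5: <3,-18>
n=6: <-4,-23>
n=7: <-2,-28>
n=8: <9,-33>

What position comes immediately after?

<3,-38>

First: cycles through 9, 3, -4, -2 every 4 steps. Step 9 lands at position 1 of the cycle → 3.
Second: linear, -5 per step → -38 at step 9.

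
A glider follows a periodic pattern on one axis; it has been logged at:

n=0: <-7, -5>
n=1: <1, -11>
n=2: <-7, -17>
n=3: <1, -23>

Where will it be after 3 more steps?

First: cycles through -7, 1 every 2 steps. Step 6 lands at position 0 of the cycle → -7.
Second: linear, -6 per step → -41 at step 6.

<-7, -41>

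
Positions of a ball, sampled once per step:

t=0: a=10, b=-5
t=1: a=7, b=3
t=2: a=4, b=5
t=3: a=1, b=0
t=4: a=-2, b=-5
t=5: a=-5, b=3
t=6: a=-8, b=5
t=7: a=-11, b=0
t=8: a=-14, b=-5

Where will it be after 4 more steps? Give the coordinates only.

a=-26, b=-5

A: linear, -3 per step → -26 at step 12.
B: cycles through -5, 3, 5, 0 every 4 steps. Step 12 lands at position 0 of the cycle → -5.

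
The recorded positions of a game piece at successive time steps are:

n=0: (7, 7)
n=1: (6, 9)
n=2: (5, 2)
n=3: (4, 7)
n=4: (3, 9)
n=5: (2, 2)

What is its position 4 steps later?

(-2, 7)

The first coordinate changes by -1 each step, so at step 9 it is 7 + 9·(-1) = -2.
The second coordinate repeats the cycle [7, 9, 2] with period 3; step 9 mod 3 = 0, giving 7.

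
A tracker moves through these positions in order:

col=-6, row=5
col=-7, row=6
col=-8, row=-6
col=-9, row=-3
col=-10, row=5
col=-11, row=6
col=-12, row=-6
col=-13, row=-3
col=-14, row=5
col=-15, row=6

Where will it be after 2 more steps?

col=-17, row=-3

Col: linear, -1 per step → -17 at step 11.
Row: cycles through 5, 6, -6, -3 every 4 steps. Step 11 lands at position 3 of the cycle → -3.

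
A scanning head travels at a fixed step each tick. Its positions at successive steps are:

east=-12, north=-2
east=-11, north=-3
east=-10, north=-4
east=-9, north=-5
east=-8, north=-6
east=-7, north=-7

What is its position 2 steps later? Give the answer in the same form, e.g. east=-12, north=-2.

Each step adds (+1,-1) to the position.
step 6: east=-7, north=-7 + (+1,-1) → east=-6, north=-8
step 7: east=-6, north=-8 + (+1,-1) → east=-5, north=-9

east=-5, north=-9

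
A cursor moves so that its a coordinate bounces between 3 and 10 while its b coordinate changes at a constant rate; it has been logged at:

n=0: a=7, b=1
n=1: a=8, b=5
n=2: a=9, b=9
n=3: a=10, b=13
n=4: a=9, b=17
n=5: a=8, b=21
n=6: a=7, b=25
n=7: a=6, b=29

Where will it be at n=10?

The a coordinate travels 1 per step and bounces off the walls at 3 and 10.
  step 8: 6 → 5
  step 9: 5 → 4
  step 10: 4 → 3
The b coordinate changes by +4 each step: at step 10 it is 41.

a=3, b=41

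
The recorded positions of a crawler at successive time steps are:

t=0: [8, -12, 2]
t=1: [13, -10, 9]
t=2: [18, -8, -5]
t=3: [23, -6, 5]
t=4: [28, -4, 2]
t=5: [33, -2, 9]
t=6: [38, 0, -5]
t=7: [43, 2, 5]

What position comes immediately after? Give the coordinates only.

[48, 4, 2]

First: linear, +5 per step → 48 at step 8.
Second: linear, +2 per step → 4 at step 8.
Third: cycles through 2, 9, -5, 5 every 4 steps. Step 8 lands at position 0 of the cycle → 2.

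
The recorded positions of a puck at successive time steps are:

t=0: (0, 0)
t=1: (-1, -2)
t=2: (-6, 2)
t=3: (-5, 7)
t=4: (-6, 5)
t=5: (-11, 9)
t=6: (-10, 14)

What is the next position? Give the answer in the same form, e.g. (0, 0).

Step-to-step displacements: (-1, -2), (-5, +4), (+1, +5), (-1, -2), (-5, +4), (+1, +5) — a repeating cycle of length 3.
step 7: apply (-1, -2) → (-11, 12)

(-11, 12)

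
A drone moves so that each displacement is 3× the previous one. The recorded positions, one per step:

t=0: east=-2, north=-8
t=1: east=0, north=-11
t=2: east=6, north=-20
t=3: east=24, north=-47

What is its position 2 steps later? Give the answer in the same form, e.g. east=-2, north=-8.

east=240, north=-371

Consecutive displacements (+2, -3), (+6, -9), (+18, -27) scale by a factor of 3 each step.
step 4: east=24, north=-47 + (+54, -81) → east=78, north=-128
step 5: east=78, north=-128 + (+162, -243) → east=240, north=-371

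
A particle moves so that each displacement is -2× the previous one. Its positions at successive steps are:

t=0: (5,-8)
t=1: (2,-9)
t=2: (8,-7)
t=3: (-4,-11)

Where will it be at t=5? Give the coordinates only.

(-28,-19)

The jumps are (-3,-1), (+6,+2), (-12,-4) — a geometric progression with ratio -2.
step 4: (-4,-11) + (+24,+8) → (20,-3)
step 5: (20,-3) + (-48,-16) → (-28,-19)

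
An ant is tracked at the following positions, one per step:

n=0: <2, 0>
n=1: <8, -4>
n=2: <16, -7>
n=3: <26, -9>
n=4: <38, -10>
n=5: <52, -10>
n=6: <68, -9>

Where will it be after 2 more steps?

Successive displacements: <+6, -4>, <+8, -3>, <+10, -2>, <+12, -1>, <+14, +0>, <+16, +1> — each changes by <+2, +1>.
step 7: <68, -9> + <+18, +2> → <86, -7>
step 8: <86, -7> + <+20, +3> → <106, -4>

<106, -4>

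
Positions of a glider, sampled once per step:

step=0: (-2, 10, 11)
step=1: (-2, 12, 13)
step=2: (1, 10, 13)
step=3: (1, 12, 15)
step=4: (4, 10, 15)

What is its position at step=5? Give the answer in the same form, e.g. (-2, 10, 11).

(4, 12, 17)

The moves between consecutive positions are (+0, +2, +2), (+3, -2, +0), (+0, +2, +2), (+3, -2, +0); they repeat the 2-cycle [(+0, +2, +2), (+3, -2, +0)].
step 5: apply (+0, +2, +2) → (4, 12, 17)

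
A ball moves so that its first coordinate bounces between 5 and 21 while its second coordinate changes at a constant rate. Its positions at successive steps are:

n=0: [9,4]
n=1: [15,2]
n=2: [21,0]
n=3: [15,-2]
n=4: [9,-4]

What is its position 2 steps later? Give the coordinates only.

The first coordinate travels 6 per step and bounces off the walls at 5 and 21.
  step 5: 9 → 7
  step 6: 7 → 13
The second coordinate changes by -2 each step: at step 6 it is -8.

[13,-8]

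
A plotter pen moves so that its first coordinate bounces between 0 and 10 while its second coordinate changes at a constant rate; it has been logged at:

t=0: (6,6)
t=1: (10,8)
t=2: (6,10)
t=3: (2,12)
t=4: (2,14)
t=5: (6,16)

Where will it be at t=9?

(2,24)

The first coordinate travels 4 per step and bounces off the walls at 0 and 10.
  step 6: 6 → 10
  step 7: 10 → 6
  step 8: 6 → 2
  step 9: 2 → 2
The second coordinate changes by +2 each step: at step 9 it is 24.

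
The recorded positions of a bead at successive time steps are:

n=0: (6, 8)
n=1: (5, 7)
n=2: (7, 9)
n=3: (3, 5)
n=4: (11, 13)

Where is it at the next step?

Step-to-step displacements: (-1, -1), (+2, +2), (-4, -4), (+8, +8); each is -2× the previous.
step 5: (11, 13) + (-16, -16) → (-5, -3)

(-5, -3)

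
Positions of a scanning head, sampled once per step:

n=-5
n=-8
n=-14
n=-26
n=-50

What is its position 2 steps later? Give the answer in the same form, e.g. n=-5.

Step-to-step displacements: -3, -6, -12, -24; each is 2× the previous.
step 5: -50 − 48 → n=-98
step 6: -98 − 96 → n=-194

n=-194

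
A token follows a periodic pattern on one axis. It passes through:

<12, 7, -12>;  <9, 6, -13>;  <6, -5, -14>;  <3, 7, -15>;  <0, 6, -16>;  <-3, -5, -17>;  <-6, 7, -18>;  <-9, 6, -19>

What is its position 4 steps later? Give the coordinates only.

First: linear, -3 per step → -21 at step 11.
Second: cycles through 7, 6, -5 every 3 steps. Step 11 lands at position 2 of the cycle → -5.
Third: linear, -1 per step → -23 at step 11.

<-21, -5, -23>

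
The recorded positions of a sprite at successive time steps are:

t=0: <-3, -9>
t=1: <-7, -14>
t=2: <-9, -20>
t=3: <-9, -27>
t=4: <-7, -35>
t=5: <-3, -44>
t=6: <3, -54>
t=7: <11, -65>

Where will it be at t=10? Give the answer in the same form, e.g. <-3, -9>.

<47, -104>

Successive displacements: <-4, -5>, <-2, -6>, <+0, -7>, <+2, -8>, <+4, -9>, <+6, -10>, <+8, -11> — each changes by <+2, -1>.
step 8: <11, -65> + <+10, -12> → <21, -77>
step 9: <21, -77> + <+12, -13> → <33, -90>
step 10: <33, -90> + <+14, -14> → <47, -104>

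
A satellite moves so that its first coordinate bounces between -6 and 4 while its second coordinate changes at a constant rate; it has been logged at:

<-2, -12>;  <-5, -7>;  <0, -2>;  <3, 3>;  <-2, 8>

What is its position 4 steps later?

The first coordinate reflects between -6 and 4, moving 5 per step.
  step 5: -2 → -5
  step 6: -5 → 0
  step 7: 0 → 3
  step 8: 3 → -2
The second coordinate changes by +5 each step: at step 8 it is 28.

<-2, 28>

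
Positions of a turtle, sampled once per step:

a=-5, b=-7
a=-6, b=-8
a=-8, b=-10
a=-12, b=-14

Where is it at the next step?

Consecutive displacements (-1, -1), (-2, -2), (-4, -4) scale by a factor of 2 each step.
step 4: a=-12, b=-14 + (-8, -8) → a=-20, b=-22

a=-20, b=-22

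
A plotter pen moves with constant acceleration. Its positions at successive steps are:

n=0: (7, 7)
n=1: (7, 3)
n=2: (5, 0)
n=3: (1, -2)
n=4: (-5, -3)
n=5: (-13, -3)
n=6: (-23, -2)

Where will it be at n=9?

Successive displacements: (+0, -4), (-2, -3), (-4, -2), (-6, -1), (-8, +0), (-10, +1) — each changes by (-2, +1).
step 7: (-23, -2) + (-12, +2) → (-35, 0)
step 8: (-35, 0) + (-14, +3) → (-49, 3)
step 9: (-49, 3) + (-16, +4) → (-65, 7)

(-65, 7)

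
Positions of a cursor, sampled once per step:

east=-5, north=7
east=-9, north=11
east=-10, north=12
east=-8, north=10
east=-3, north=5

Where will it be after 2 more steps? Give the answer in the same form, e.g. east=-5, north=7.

east=16, north=-14

First differences are (-4, +4), (-1, +1), (+2, -2), (+5, -5); their common second difference is (+3, -3) (constant acceleration).
step 5: east=-3, north=5 + (+8, -8) → east=5, north=-3
step 6: east=5, north=-3 + (+11, -11) → east=16, north=-14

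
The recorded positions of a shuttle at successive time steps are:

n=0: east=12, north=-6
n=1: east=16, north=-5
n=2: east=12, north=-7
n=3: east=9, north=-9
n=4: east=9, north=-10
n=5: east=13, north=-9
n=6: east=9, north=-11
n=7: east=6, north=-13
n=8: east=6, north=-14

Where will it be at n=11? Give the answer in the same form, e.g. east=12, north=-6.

east=3, north=-17

Differencing gives (+4, +1), (-4, -2), (-3, -2), (+0, -1), (+4, +1), (-4, -2), (-3, -2), (+0, -1). This is the pattern (+4, +1), (-4, -2), (-3, -2), (+0, -1) repeated.
step 9: apply (+4, +1) → east=10, north=-13
step 10: apply (-4, -2) → east=6, north=-15
step 11: apply (-3, -2) → east=3, north=-17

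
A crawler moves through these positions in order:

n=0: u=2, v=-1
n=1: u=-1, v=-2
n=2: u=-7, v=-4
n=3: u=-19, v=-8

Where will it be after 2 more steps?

Step-to-step displacements: (-3,-1), (-6,-2), (-12,-4); each is 2× the previous.
step 4: u=-19, v=-8 + (-24,-8) → u=-43, v=-16
step 5: u=-43, v=-16 + (-48,-16) → u=-91, v=-32

u=-91, v=-32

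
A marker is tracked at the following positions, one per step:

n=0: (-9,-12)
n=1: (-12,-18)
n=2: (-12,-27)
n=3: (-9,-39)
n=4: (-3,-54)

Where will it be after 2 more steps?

Taking differences between consecutive positions: (-3,-6), (+0,-9), (+3,-12), (+6,-15). These grow by (+3,-3) each step.
step 5: (-3,-54) + (+9,-18) → (6,-72)
step 6: (6,-72) + (+12,-21) → (18,-93)

(18,-93)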